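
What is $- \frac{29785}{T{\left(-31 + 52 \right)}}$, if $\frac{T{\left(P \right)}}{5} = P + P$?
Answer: $- \frac{851}{6} \approx -141.83$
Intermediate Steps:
$T{\left(P \right)} = 10 P$ ($T{\left(P \right)} = 5 \left(P + P\right) = 5 \cdot 2 P = 10 P$)
$- \frac{29785}{T{\left(-31 + 52 \right)}} = - \frac{29785}{10 \left(-31 + 52\right)} = - \frac{29785}{10 \cdot 21} = - \frac{29785}{210} = \left(-29785\right) \frac{1}{210} = - \frac{851}{6}$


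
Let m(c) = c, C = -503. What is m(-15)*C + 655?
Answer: 8200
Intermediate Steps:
m(-15)*C + 655 = -15*(-503) + 655 = 7545 + 655 = 8200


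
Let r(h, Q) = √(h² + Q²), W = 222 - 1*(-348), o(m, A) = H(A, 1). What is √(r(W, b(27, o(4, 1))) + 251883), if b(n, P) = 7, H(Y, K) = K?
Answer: √(251883 + √324949) ≈ 502.45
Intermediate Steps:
o(m, A) = 1
W = 570 (W = 222 + 348 = 570)
r(h, Q) = √(Q² + h²)
√(r(W, b(27, o(4, 1))) + 251883) = √(√(7² + 570²) + 251883) = √(√(49 + 324900) + 251883) = √(√324949 + 251883) = √(251883 + √324949)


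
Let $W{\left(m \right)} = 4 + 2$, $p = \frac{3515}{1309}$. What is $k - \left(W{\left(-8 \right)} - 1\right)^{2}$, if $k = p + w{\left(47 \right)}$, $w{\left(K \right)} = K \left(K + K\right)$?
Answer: $\frac{5753952}{1309} \approx 4395.7$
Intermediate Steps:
$w{\left(K \right)} = 2 K^{2}$ ($w{\left(K \right)} = K 2 K = 2 K^{2}$)
$p = \frac{3515}{1309}$ ($p = 3515 \cdot \frac{1}{1309} = \frac{3515}{1309} \approx 2.6853$)
$W{\left(m \right)} = 6$
$k = \frac{5786677}{1309}$ ($k = \frac{3515}{1309} + 2 \cdot 47^{2} = \frac{3515}{1309} + 2 \cdot 2209 = \frac{3515}{1309} + 4418 = \frac{5786677}{1309} \approx 4420.7$)
$k - \left(W{\left(-8 \right)} - 1\right)^{2} = \frac{5786677}{1309} - \left(6 - 1\right)^{2} = \frac{5786677}{1309} - 5^{2} = \frac{5786677}{1309} - 25 = \frac{5753952}{1309}$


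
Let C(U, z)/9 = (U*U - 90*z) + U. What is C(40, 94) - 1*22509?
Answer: -83889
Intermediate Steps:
C(U, z) = -810*z + 9*U + 9*U² (C(U, z) = 9*((U*U - 90*z) + U) = 9*((U² - 90*z) + U) = 9*(U + U² - 90*z) = -810*z + 9*U + 9*U²)
C(40, 94) - 1*22509 = (-810*94 + 9*40 + 9*40²) - 1*22509 = (-76140 + 360 + 9*1600) - 22509 = (-76140 + 360 + 14400) - 22509 = -61380 - 22509 = -83889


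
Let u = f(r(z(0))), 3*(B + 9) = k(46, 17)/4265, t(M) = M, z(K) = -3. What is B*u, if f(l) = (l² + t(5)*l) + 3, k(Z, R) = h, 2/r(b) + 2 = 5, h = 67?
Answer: -7020368/115155 ≈ -60.964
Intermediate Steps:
r(b) = ⅔ (r(b) = 2/(-2 + 5) = 2/3 = 2*(⅓) = ⅔)
k(Z, R) = 67
B = -115088/12795 (B = -9 + (67/4265)/3 = -9 + (67*(1/4265))/3 = -9 + (⅓)*(67/4265) = -9 + 67/12795 = -115088/12795 ≈ -8.9948)
f(l) = 3 + l² + 5*l (f(l) = (l² + 5*l) + 3 = 3 + l² + 5*l)
u = 61/9 (u = 3 + (⅔)² + 5*(⅔) = 3 + 4/9 + 10/3 = 61/9 ≈ 6.7778)
B*u = -115088/12795*61/9 = -7020368/115155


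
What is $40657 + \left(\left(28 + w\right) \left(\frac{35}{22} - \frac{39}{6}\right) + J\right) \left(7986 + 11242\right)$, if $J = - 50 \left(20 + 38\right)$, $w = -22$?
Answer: $-56286895$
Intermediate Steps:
$J = -2900$ ($J = \left(-50\right) 58 = -2900$)
$40657 + \left(\left(28 + w\right) \left(\frac{35}{22} - \frac{39}{6}\right) + J\right) \left(7986 + 11242\right) = 40657 + \left(\left(28 - 22\right) \left(\frac{35}{22} - \frac{39}{6}\right) - 2900\right) \left(7986 + 11242\right) = 40657 + \left(6 \left(35 \cdot \frac{1}{22} - \frac{13}{2}\right) - 2900\right) 19228 = 40657 + \left(6 \left(\frac{35}{22} - \frac{13}{2}\right) - 2900\right) 19228 = 40657 + \left(6 \left(- \frac{54}{11}\right) - 2900\right) 19228 = 40657 + \left(- \frac{324}{11} - 2900\right) 19228 = 40657 - 56327552 = -56286895$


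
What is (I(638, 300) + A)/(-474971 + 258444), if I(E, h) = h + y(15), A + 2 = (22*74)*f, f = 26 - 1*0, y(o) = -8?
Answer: -42618/216527 ≈ -0.19683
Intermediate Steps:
f = 26 (f = 26 + 0 = 26)
A = 42326 (A = -2 + (22*74)*26 = -2 + 1628*26 = -2 + 42328 = 42326)
I(E, h) = -8 + h (I(E, h) = h - 8 = -8 + h)
(I(638, 300) + A)/(-474971 + 258444) = ((-8 + 300) + 42326)/(-474971 + 258444) = (292 + 42326)/(-216527) = 42618*(-1/216527) = -42618/216527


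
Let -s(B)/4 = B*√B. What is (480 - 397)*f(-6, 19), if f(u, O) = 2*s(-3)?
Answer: 1992*I*√3 ≈ 3450.2*I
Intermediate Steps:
s(B) = -4*B^(3/2) (s(B) = -4*B*√B = -4*B^(3/2))
f(u, O) = 24*I*√3 (f(u, O) = 2*(-(-12)*I*√3) = 2*(12*I*√3) = 24*I*√3)
(480 - 397)*f(-6, 19) = (480 - 397)*(24*I*√3) = 83*(24*I*√3) = 1992*I*√3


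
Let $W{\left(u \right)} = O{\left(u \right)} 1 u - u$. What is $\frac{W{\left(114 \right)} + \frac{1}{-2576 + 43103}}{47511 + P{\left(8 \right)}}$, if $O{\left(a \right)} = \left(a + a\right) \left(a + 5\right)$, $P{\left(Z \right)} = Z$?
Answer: $\frac{125347336219}{1925802513} \approx 65.088$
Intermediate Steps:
$O{\left(a \right)} = 2 a \left(5 + a\right)$
$W{\left(u \right)} = - u + 2 u^{2} \left(5 + u\right)$ ($W{\left(u \right)} = 2 u \left(5 + u\right) 1 u - u = 2 u \left(5 + u\right) u - u = 2 u^{2} \left(5 + u\right) - u = - u + 2 u^{2} \left(5 + u\right)$)
$\frac{W{\left(114 \right)} + \frac{1}{-2576 + 43103}}{47511 + P{\left(8 \right)}} = \frac{114 \left(-1 + 2 \cdot 114 \left(5 + 114\right)\right) + \frac{1}{-2576 + 43103}}{47511 + 8} = \frac{114 \left(-1 + 2 \cdot 114 \cdot 119\right) + \frac{1}{40527}}{47519} = \left(114 \left(-1 + 27132\right) + \frac{1}{40527}\right) \frac{1}{47519} = \left(114 \cdot 27131 + \frac{1}{40527}\right) \frac{1}{47519} = \left(3092934 + \frac{1}{40527}\right) \frac{1}{47519} = \frac{125347336219}{40527} \cdot \frac{1}{47519} = \frac{125347336219}{1925802513}$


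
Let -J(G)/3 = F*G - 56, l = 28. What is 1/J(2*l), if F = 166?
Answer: -1/27720 ≈ -3.6075e-5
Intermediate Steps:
J(G) = 168 - 498*G (J(G) = -3*(166*G - 56) = -3*(-56 + 166*G) = 168 - 498*G)
1/J(2*l) = 1/(168 - 996*28) = 1/(168 - 498*56) = 1/(168 - 27888) = 1/(-27720) = -1/27720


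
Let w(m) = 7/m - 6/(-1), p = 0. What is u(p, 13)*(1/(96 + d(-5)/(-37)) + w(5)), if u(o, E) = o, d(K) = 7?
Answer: 0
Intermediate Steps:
w(m) = 6 + 7/m (w(m) = 7/m - 6*(-1) = 7/m + 6 = 6 + 7/m)
u(p, 13)*(1/(96 + d(-5)/(-37)) + w(5)) = 0*(1/(96 + 7/(-37)) + (6 + 7/5)) = 0*(1/(96 + 7*(-1/37)) + (6 + 7*(1/5))) = 0*(1/(96 - 7/37) + (6 + 7/5)) = 0*(1/(3545/37) + 37/5) = 0*(37/3545 + 37/5) = 0*(5254/709) = 0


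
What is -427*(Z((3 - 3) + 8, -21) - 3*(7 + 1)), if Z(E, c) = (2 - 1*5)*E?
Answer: 20496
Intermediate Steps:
Z(E, c) = -3*E (Z(E, c) = (2 - 5)*E = -3*E)
-427*(Z((3 - 3) + 8, -21) - 3*(7 + 1)) = -427*(-3*((3 - 3) + 8) - 3*(7 + 1)) = -427*(-3*(0 + 8) - 3*8) = -427*(-3*8 - 24) = -427*(-24 - 24) = -427*(-48) = 20496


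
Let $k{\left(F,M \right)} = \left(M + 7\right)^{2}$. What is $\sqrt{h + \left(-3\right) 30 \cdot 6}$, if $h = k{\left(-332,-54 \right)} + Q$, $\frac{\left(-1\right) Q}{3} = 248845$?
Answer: $i \sqrt{744866} \approx 863.06 i$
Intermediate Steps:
$k{\left(F,M \right)} = \left(7 + M\right)^{2}$
$Q = -746535$ ($Q = \left(-3\right) 248845 = -746535$)
$h = -744326$ ($h = \left(7 - 54\right)^{2} - 746535 = \left(-47\right)^{2} - 746535 = 2209 - 746535 = -744326$)
$\sqrt{h + \left(-3\right) 30 \cdot 6} = \sqrt{-744326 + \left(-3\right) 30 \cdot 6} = \sqrt{-744326 - 540} = \sqrt{-744866} = i \sqrt{744866}$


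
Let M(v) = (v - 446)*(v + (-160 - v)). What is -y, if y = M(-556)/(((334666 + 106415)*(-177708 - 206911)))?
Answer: 53440/56549377713 ≈ 9.4502e-7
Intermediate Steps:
M(v) = 71360 - 160*v (M(v) = (-446 + v)*(-160) = 71360 - 160*v)
y = -53440/56549377713 (y = (71360 - 160*(-556))/(((334666 + 106415)*(-177708 - 206911))) = (71360 + 88960)/((441081*(-384619))) = 160320/(-169648133139) = 160320*(-1/169648133139) = -53440/56549377713 ≈ -9.4502e-7)
-y = -1*(-53440/56549377713) = 53440/56549377713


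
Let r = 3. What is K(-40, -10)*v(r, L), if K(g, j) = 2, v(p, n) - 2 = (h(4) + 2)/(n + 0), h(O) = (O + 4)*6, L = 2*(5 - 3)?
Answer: 29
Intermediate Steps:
L = 4 (L = 2*2 = 4)
h(O) = 24 + 6*O (h(O) = (4 + O)*6 = 24 + 6*O)
v(p, n) = 2 + 50/n (v(p, n) = 2 + ((24 + 6*4) + 2)/(n + 0) = 2 + ((24 + 24) + 2)/n = 2 + (48 + 2)/n = 2 + 50/n)
K(-40, -10)*v(r, L) = 2*(2 + 50/4) = 2*(2 + 50*(1/4)) = 2*(2 + 25/2) = 2*(29/2) = 29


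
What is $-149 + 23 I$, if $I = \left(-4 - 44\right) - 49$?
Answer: $-2380$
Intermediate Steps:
$I = -97$ ($I = -48 - 49 = -97$)
$-149 + 23 I = -149 + 23 \left(-97\right) = -149 - 2231 = -2380$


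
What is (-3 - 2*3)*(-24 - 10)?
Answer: 306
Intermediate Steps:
(-3 - 2*3)*(-24 - 10) = (-3 - 6)*(-34) = -9*(-34) = 306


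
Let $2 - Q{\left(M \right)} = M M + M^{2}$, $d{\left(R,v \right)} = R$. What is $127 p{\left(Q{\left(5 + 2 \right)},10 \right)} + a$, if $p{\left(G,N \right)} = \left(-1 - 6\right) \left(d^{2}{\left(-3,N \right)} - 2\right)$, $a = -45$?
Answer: $-6268$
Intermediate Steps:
$Q{\left(M \right)} = 2 - 2 M^{2}$ ($Q{\left(M \right)} = 2 - \left(M M + M^{2}\right) = 2 - \left(M^{2} + M^{2}\right) = 2 - 2 M^{2}$)
$p{\left(G,N \right)} = -49$ ($p{\left(G,N \right)} = \left(-1 - 6\right) \left(\left(-3\right)^{2} - 2\right) = - 7 \left(9 - 2\right) = \left(-7\right) 7 = -49$)
$127 p{\left(Q{\left(5 + 2 \right)},10 \right)} + a = 127 \left(-49\right) - 45 = -6223 - 45 = -6268$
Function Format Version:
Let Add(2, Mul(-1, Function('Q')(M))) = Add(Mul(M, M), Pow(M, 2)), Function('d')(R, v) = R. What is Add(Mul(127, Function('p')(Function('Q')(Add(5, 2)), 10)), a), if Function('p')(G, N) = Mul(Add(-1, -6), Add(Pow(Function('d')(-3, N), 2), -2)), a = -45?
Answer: -6268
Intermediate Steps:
Function('Q')(M) = Add(2, Mul(-2, Pow(M, 2))) (Function('Q')(M) = Add(2, Mul(-1, Add(Mul(M, M), Pow(M, 2)))) = Add(2, Mul(-1, Add(Pow(M, 2), Pow(M, 2)))) = Add(2, Mul(-1, Mul(2, Pow(M, 2)))) = Add(2, Mul(-2, Pow(M, 2))))
Function('p')(G, N) = -49 (Function('p')(G, N) = Mul(Add(-1, -6), Add(Pow(-3, 2), -2)) = Mul(-7, Add(9, -2)) = Mul(-7, 7) = -49)
Add(Mul(127, Function('p')(Function('Q')(Add(5, 2)), 10)), a) = Add(Mul(127, -49), -45) = Add(-6223, -45) = -6268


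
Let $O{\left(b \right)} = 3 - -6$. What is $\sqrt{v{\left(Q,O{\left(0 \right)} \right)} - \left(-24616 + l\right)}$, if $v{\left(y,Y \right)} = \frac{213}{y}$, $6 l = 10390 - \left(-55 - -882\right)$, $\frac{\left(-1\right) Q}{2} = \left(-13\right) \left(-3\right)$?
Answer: $\frac{\sqrt{35012562}}{39} \approx 151.72$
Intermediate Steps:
$O{\left(b \right)} = 9$ ($O{\left(b \right)} = 3 + 6 = 9$)
$Q = -78$ ($Q = - 2 \left(\left(-13\right) \left(-3\right)\right) = \left(-2\right) 39 = -78$)
$l = \frac{9563}{6}$ ($l = \frac{10390 - \left(-55 - -882\right)}{6} = \frac{10390 - \left(-55 + 882\right)}{6} = \frac{10390 - 827}{6} = \frac{1}{6} \cdot 9563 = \frac{9563}{6} \approx 1593.8$)
$\sqrt{v{\left(Q,O{\left(0 \right)} \right)} - \left(-24616 + l\right)} = \sqrt{\frac{213}{-78} + \left(24616 - \frac{9563}{6}\right)} = \sqrt{213 \left(- \frac{1}{78}\right) + \left(24616 - \frac{9563}{6}\right)} = \sqrt{- \frac{71}{26} + \frac{138133}{6}} = \sqrt{\frac{897758}{39}} = \frac{\sqrt{35012562}}{39}$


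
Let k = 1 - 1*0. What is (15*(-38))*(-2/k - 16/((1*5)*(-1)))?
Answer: -684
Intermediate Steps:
k = 1 (k = 1 + 0 = 1)
(15*(-38))*(-2/k - 16/((1*5)*(-1))) = (15*(-38))*(-2/1 - 16/((1*5)*(-1))) = -570*(-2*1 - 16/(5*(-1))) = -570*(-2 - 16/(-5)) = -570*(-2 - 16*(-⅕)) = -570*(-2 + 16/5) = -570*6/5 = -684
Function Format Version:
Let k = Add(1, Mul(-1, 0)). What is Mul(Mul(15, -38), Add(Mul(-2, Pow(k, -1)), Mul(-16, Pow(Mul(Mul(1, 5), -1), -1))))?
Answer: -684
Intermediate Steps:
k = 1 (k = Add(1, 0) = 1)
Mul(Mul(15, -38), Add(Mul(-2, Pow(k, -1)), Mul(-16, Pow(Mul(Mul(1, 5), -1), -1)))) = Mul(Mul(15, -38), Add(Mul(-2, Pow(1, -1)), Mul(-16, Pow(Mul(Mul(1, 5), -1), -1)))) = Mul(-570, Add(Mul(-2, 1), Mul(-16, Pow(Mul(5, -1), -1)))) = Mul(-570, Add(-2, Mul(-16, Pow(-5, -1)))) = Mul(-570, Add(-2, Mul(-16, Rational(-1, 5)))) = Mul(-570, Add(-2, Rational(16, 5))) = Mul(-570, Rational(6, 5)) = -684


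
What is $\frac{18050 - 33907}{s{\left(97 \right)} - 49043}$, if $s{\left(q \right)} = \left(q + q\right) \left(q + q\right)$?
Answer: $\frac{15857}{11407} \approx 1.3901$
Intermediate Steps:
$s{\left(q \right)} = 4 q^{2}$ ($s{\left(q \right)} = 2 q 2 q = 4 q^{2}$)
$\frac{18050 - 33907}{s{\left(97 \right)} - 49043} = \frac{18050 - 33907}{4 \cdot 97^{2} - 49043} = - \frac{15857}{4 \cdot 9409 - 49043} = - \frac{15857}{37636 - 49043} = - \frac{15857}{-11407} = \left(-15857\right) \left(- \frac{1}{11407}\right) = \frac{15857}{11407}$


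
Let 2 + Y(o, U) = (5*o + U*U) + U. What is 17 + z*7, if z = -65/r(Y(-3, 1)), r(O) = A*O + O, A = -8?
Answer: 38/3 ≈ 12.667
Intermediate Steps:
Y(o, U) = -2 + U + U**2 + 5*o (Y(o, U) = -2 + ((5*o + U*U) + U) = -2 + ((5*o + U**2) + U) = -2 + ((U**2 + 5*o) + U) = -2 + (U + U**2 + 5*o) = -2 + U + U**2 + 5*o)
r(O) = -7*O (r(O) = -8*O + O = -7*O)
z = -13/21 (z = -65*(-1/(7*(-2 + 1 + 1**2 + 5*(-3)))) = -65*(-1/(7*(-2 + 1 + 1 - 15))) = -65/((-7*(-15))) = -65/105 = -65*1/105 = -13/21 ≈ -0.61905)
17 + z*7 = 17 - 13/21*7 = 17 - 13/3 = 38/3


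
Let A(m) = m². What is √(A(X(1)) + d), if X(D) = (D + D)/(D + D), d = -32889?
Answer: 2*I*√8222 ≈ 181.35*I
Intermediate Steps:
X(D) = 1 (X(D) = (2*D)/((2*D)) = (2*D)*(1/(2*D)) = 1)
√(A(X(1)) + d) = √(1² - 32889) = √(1 - 32889) = √(-32888) = 2*I*√8222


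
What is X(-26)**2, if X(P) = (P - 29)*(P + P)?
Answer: 8179600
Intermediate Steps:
X(P) = 2*P*(-29 + P) (X(P) = (-29 + P)*(2*P) = 2*P*(-29 + P))
X(-26)**2 = (2*(-26)*(-29 - 26))**2 = (2*(-26)*(-55))**2 = 2860**2 = 8179600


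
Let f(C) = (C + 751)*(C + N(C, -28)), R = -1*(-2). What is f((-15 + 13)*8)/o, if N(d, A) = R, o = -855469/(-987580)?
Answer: -10162198200/855469 ≈ -11879.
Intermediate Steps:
o = 855469/987580 (o = -855469*(-1/987580) = 855469/987580 ≈ 0.86623)
R = 2
N(d, A) = 2
f(C) = (2 + C)*(751 + C) (f(C) = (C + 751)*(C + 2) = (751 + C)*(2 + C) = (2 + C)*(751 + C))
f((-15 + 13)*8)/o = (1502 + ((-15 + 13)*8)² + 753*((-15 + 13)*8))/(855469/987580) = (1502 + (-2*8)² + 753*(-2*8))*(987580/855469) = (1502 + (-16)² + 753*(-16))*(987580/855469) = (1502 + 256 - 12048)*(987580/855469) = -10290*987580/855469 = -10162198200/855469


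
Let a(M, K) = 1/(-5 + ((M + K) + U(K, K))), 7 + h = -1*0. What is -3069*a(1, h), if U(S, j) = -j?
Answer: 3069/4 ≈ 767.25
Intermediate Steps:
h = -7 (h = -7 - 1*0 = -7 + 0 = -7)
a(M, K) = 1/(-5 + M) (a(M, K) = 1/(-5 + ((M + K) - K)) = 1/(-5 + ((K + M) - K)) = 1/(-5 + M))
-3069*a(1, h) = -3069/(-5 + 1) = -3069/(-4) = -3069*(-1/4) = 3069/4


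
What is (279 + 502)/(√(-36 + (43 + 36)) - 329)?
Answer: -256949/108198 - 781*√43/108198 ≈ -2.4221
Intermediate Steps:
(279 + 502)/(√(-36 + (43 + 36)) - 329) = 781/(√(-36 + 79) - 329) = 781/(√43 - 329) = 781/(-329 + √43)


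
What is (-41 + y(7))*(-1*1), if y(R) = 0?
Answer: 41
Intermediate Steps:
(-41 + y(7))*(-1*1) = (-41 + 0)*(-1*1) = -41*(-1) = 41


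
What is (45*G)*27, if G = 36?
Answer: 43740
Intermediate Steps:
(45*G)*27 = (45*36)*27 = 1620*27 = 43740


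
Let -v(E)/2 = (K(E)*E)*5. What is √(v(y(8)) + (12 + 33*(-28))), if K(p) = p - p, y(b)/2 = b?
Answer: 4*I*√57 ≈ 30.199*I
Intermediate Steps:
y(b) = 2*b
K(p) = 0
v(E) = 0 (v(E) = -2*0*E*5 = -0*5 = -2*0 = 0)
√(v(y(8)) + (12 + 33*(-28))) = √(0 + (12 + 33*(-28))) = √(0 + (12 - 924)) = √(0 - 912) = √(-912) = 4*I*√57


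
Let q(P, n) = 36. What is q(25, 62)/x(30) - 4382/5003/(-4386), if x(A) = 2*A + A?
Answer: 21954113/54857895 ≈ 0.40020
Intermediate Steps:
x(A) = 3*A
q(25, 62)/x(30) - 4382/5003/(-4386) = 36/((3*30)) - 4382/5003/(-4386) = 36/90 - 4382*1/5003*(-1/4386) = 36*(1/90) - 4382/5003*(-1/4386) = 2/5 + 2191/10971579 = 21954113/54857895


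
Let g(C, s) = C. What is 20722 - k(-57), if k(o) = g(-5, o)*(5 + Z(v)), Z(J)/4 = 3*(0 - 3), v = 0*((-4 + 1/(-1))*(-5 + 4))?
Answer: 20567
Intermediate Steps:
v = 0 (v = 0*((-4 + 1*(-1))*(-1)) = 0*((-4 - 1)*(-1)) = 0*(-5*(-1)) = 0*5 = 0)
Z(J) = -36 (Z(J) = 4*(3*(0 - 3)) = 4*(3*(-3)) = 4*(-9) = -36)
k(o) = 155 (k(o) = -5*(5 - 36) = -5*(-31) = 155)
20722 - k(-57) = 20722 - 1*155 = 20722 - 155 = 20567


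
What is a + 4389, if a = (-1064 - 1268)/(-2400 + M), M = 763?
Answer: 7187125/1637 ≈ 4390.4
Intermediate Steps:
a = 2332/1637 (a = (-1064 - 1268)/(-2400 + 763) = -2332/(-1637) = -2332*(-1/1637) = 2332/1637 ≈ 1.4246)
a + 4389 = 2332/1637 + 4389 = 7187125/1637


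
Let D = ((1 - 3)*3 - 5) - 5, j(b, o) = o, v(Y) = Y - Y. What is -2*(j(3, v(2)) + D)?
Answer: 32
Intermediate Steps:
v(Y) = 0
D = -16 (D = (-2*3 - 5) - 5 = (-6 - 5) - 5 = -11 - 5 = -16)
-2*(j(3, v(2)) + D) = -2*(0 - 16) = -2*(-16) = 32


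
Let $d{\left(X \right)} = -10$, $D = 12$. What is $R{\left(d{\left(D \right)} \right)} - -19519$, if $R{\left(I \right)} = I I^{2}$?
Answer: $18519$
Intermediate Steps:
$R{\left(I \right)} = I^{3}$
$R{\left(d{\left(D \right)} \right)} - -19519 = \left(-10\right)^{3} - -19519 = -1000 + 19519 = 18519$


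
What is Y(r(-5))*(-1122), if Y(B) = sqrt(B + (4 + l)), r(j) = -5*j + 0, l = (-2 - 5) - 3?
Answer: -1122*sqrt(19) ≈ -4890.7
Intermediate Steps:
l = -10 (l = -7 - 3 = -10)
r(j) = -5*j
Y(B) = sqrt(-6 + B) (Y(B) = sqrt(B + (4 - 10)) = sqrt(B - 6) = sqrt(-6 + B))
Y(r(-5))*(-1122) = sqrt(-6 - 5*(-5))*(-1122) = sqrt(-6 + 25)*(-1122) = sqrt(19)*(-1122) = -1122*sqrt(19)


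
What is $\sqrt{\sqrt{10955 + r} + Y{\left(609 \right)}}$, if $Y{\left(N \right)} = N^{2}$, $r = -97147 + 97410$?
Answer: $\sqrt{370881 + \sqrt{11218}} \approx 609.09$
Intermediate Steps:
$r = 263$
$\sqrt{\sqrt{10955 + r} + Y{\left(609 \right)}} = \sqrt{\sqrt{10955 + 263} + 609^{2}} = \sqrt{\sqrt{11218} + 370881} = \sqrt{370881 + \sqrt{11218}}$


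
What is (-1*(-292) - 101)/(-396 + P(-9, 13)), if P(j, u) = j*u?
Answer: -191/513 ≈ -0.37232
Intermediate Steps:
(-1*(-292) - 101)/(-396 + P(-9, 13)) = (-1*(-292) - 101)/(-396 - 9*13) = (292 - 101)/(-396 - 117) = 191/(-513) = 191*(-1/513) = -191/513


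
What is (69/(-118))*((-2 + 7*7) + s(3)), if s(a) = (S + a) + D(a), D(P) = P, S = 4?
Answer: -3933/118 ≈ -33.331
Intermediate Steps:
s(a) = 4 + 2*a (s(a) = (4 + a) + a = 4 + 2*a)
(69/(-118))*((-2 + 7*7) + s(3)) = (69/(-118))*((-2 + 7*7) + (4 + 2*3)) = (69*(-1/118))*((-2 + 49) + (4 + 6)) = -69*(47 + 10)/118 = -69/118*57 = -3933/118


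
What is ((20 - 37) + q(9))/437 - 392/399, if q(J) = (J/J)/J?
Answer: -4016/3933 ≈ -1.0211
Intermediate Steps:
q(J) = 1/J
((20 - 37) + q(9))/437 - 392/399 = ((20 - 37) + 1/9)/437 - 392/399 = (-17 + 1/9)*(1/437) - 392*1/399 = -152/9*1/437 - 56/57 = -8/207 - 56/57 = -4016/3933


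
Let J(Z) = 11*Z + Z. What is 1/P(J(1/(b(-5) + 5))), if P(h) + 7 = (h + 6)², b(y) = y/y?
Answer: 1/57 ≈ 0.017544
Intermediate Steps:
b(y) = 1
J(Z) = 12*Z
P(h) = -7 + (6 + h)² (P(h) = -7 + (h + 6)² = -7 + (6 + h)²)
1/P(J(1/(b(-5) + 5))) = 1/(-7 + (6 + 12/(1 + 5))²) = 1/(-7 + (6 + 12/6)²) = 1/(-7 + (6 + 12*(⅙))²) = 1/(-7 + (6 + 2)²) = 1/(-7 + 8²) = 1/(-7 + 64) = 1/57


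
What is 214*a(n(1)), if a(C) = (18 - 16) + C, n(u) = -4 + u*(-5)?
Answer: -1498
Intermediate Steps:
n(u) = -4 - 5*u
a(C) = 2 + C
214*a(n(1)) = 214*(2 + (-4 - 5*1)) = 214*(2 + (-4 - 5)) = 214*(2 - 9) = 214*(-7) = -1498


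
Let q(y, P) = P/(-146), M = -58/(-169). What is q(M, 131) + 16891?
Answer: 2465955/146 ≈ 16890.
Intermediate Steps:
M = 58/169 (M = -58*(-1/169) = 58/169 ≈ 0.34320)
q(y, P) = -P/146 (q(y, P) = P*(-1/146) = -P/146)
q(M, 131) + 16891 = -1/146*131 + 16891 = -131/146 + 16891 = 2465955/146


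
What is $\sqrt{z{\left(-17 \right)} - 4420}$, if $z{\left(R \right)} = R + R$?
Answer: $i \sqrt{4454} \approx 66.738 i$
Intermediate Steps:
$z{\left(R \right)} = 2 R$
$\sqrt{z{\left(-17 \right)} - 4420} = \sqrt{2 \left(-17\right) - 4420} = \sqrt{-34 - 4420} = \sqrt{-4454} = i \sqrt{4454}$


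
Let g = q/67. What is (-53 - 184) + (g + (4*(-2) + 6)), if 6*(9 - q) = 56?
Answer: -48040/201 ≈ -239.00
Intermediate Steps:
q = -⅓ (q = 9 - ⅙*56 = 9 - 28/3 = -⅓ ≈ -0.33333)
g = -1/201 (g = -⅓/67 = -⅓*1/67 = -1/201 ≈ -0.0049751)
(-53 - 184) + (g + (4*(-2) + 6)) = (-53 - 184) + (-1/201 + (4*(-2) + 6)) = -237 + (-1/201 + (-8 + 6)) = -237 + (-1/201 - 2) = -237 - 403/201 = -48040/201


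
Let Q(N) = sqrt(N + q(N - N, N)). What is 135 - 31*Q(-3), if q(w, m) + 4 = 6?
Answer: 135 - 31*I ≈ 135.0 - 31.0*I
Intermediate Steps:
q(w, m) = 2 (q(w, m) = -4 + 6 = 2)
Q(N) = sqrt(2 + N) (Q(N) = sqrt(N + 2) = sqrt(2 + N))
135 - 31*Q(-3) = 135 - 31*sqrt(2 - 3) = 135 - 31*I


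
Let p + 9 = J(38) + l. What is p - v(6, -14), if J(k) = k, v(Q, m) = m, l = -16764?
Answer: -16721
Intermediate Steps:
p = -16735 (p = -9 + (38 - 16764) = -9 - 16726 = -16735)
p - v(6, -14) = -16735 - 1*(-14) = -16735 + 14 = -16721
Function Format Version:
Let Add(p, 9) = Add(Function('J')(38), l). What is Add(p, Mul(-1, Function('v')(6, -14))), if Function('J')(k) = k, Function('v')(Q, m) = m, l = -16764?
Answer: -16721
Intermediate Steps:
p = -16735 (p = Add(-9, Add(38, -16764)) = Add(-9, -16726) = -16735)
Add(p, Mul(-1, Function('v')(6, -14))) = Add(-16735, Mul(-1, -14)) = Add(-16735, 14) = -16721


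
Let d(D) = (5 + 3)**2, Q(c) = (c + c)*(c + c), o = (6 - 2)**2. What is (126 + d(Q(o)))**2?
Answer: 36100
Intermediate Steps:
o = 16 (o = 4**2 = 16)
Q(c) = 4*c**2 (Q(c) = (2*c)*(2*c) = 4*c**2)
d(D) = 64 (d(D) = 8**2 = 64)
(126 + d(Q(o)))**2 = (126 + 64)**2 = 190**2 = 36100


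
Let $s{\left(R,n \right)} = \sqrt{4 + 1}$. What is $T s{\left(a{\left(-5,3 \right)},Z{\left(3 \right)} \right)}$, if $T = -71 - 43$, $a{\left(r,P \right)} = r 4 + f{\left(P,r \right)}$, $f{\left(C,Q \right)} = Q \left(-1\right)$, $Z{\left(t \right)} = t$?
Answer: $- 114 \sqrt{5} \approx -254.91$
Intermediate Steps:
$f{\left(C,Q \right)} = - Q$
$a{\left(r,P \right)} = 3 r$ ($a{\left(r,P \right)} = r 4 - r = 4 r - r = 3 r$)
$T = -114$ ($T = -71 - 43 = -114$)
$s{\left(R,n \right)} = \sqrt{5}$
$T s{\left(a{\left(-5,3 \right)},Z{\left(3 \right)} \right)} = - 114 \sqrt{5}$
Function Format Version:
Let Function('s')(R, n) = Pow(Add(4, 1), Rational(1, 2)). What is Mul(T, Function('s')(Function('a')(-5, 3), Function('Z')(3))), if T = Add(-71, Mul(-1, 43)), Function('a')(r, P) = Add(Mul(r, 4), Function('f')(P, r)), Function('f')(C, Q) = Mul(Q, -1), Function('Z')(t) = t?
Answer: Mul(-114, Pow(5, Rational(1, 2))) ≈ -254.91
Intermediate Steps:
Function('f')(C, Q) = Mul(-1, Q)
Function('a')(r, P) = Mul(3, r) (Function('a')(r, P) = Add(Mul(r, 4), Mul(-1, r)) = Add(Mul(4, r), Mul(-1, r)) = Mul(3, r))
T = -114 (T = Add(-71, -43) = -114)
Function('s')(R, n) = Pow(5, Rational(1, 2))
Mul(T, Function('s')(Function('a')(-5, 3), Function('Z')(3))) = Mul(-114, Pow(5, Rational(1, 2)))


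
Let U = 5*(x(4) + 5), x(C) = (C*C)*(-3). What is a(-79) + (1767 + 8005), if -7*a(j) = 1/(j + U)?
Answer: 20110777/2058 ≈ 9772.0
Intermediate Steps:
x(C) = -3*C² (x(C) = C²*(-3) = -3*C²)
U = -215 (U = 5*(-3*4² + 5) = 5*(-3*16 + 5) = 5*(-48 + 5) = 5*(-43) = -215)
a(j) = -1/(7*(-215 + j)) (a(j) = -1/(7*(j - 215)) = -1/(7*(-215 + j)))
a(-79) + (1767 + 8005) = -1/(-1505 + 7*(-79)) + (1767 + 8005) = -1/(-1505 - 553) + 9772 = -1/(-2058) + 9772 = -1*(-1/2058) + 9772 = 1/2058 + 9772 = 20110777/2058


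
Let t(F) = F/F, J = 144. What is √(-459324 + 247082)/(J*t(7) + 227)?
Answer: I*√212242/371 ≈ 1.2418*I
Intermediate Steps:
t(F) = 1
√(-459324 + 247082)/(J*t(7) + 227) = √(-459324 + 247082)/(144*1 + 227) = √(-212242)/(144 + 227) = (I*√212242)/371 = (I*√212242)*(1/371) = I*√212242/371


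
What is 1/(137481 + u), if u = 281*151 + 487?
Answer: 1/180399 ≈ 5.5433e-6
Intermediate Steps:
u = 42918 (u = 42431 + 487 = 42918)
1/(137481 + u) = 1/(137481 + 42918) = 1/180399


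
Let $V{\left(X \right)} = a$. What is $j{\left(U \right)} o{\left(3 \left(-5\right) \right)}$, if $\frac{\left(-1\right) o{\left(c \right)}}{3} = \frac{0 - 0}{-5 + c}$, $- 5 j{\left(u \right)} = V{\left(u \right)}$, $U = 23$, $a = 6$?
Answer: $0$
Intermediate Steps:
$V{\left(X \right)} = 6$
$j{\left(u \right)} = - \frac{6}{5}$ ($j{\left(u \right)} = \left(- \frac{1}{5}\right) 6 = - \frac{6}{5}$)
$o{\left(c \right)} = 0$ ($o{\left(c \right)} = - 3 \frac{0 - 0}{-5 + c} = - 3 \frac{0 + \left(-4 + 4\right)}{-5 + c} = - 3 \frac{0 + 0}{-5 + c} = - 3 \frac{0}{-5 + c} = \left(-3\right) 0 = 0$)
$j{\left(U \right)} o{\left(3 \left(-5\right) \right)} = \left(- \frac{6}{5}\right) 0 = 0$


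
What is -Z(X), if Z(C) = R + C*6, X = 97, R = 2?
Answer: -584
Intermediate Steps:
Z(C) = 2 + 6*C (Z(C) = 2 + C*6 = 2 + 6*C)
-Z(X) = -(2 + 6*97) = -(2 + 582) = -1*584 = -584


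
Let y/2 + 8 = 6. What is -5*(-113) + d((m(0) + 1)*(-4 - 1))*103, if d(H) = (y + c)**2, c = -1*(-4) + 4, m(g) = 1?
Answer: 2213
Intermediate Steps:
y = -4 (y = -16 + 2*6 = -16 + 12 = -4)
c = 8 (c = 4 + 4 = 8)
d(H) = 16 (d(H) = (-4 + 8)**2 = 4**2 = 16)
-5*(-113) + d((m(0) + 1)*(-4 - 1))*103 = -5*(-113) + 16*103 = 565 + 1648 = 2213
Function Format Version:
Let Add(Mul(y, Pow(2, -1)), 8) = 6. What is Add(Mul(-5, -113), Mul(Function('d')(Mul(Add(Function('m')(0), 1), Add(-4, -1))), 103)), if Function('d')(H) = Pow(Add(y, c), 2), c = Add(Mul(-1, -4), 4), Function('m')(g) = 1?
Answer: 2213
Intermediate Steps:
y = -4 (y = Add(-16, Mul(2, 6)) = Add(-16, 12) = -4)
c = 8 (c = Add(4, 4) = 8)
Function('d')(H) = 16 (Function('d')(H) = Pow(Add(-4, 8), 2) = Pow(4, 2) = 16)
Add(Mul(-5, -113), Mul(Function('d')(Mul(Add(Function('m')(0), 1), Add(-4, -1))), 103)) = Add(Mul(-5, -113), Mul(16, 103)) = Add(565, 1648) = 2213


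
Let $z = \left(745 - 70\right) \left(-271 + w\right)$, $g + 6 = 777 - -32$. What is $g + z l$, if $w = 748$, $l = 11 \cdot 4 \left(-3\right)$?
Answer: $-42499897$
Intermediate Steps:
$l = -132$ ($l = 44 \left(-3\right) = -132$)
$g = 803$ ($g = -6 + \left(777 - -32\right) = -6 + \left(777 + 32\right) = -6 + 809 = 803$)
$z = 321975$ ($z = \left(745 - 70\right) \left(-271 + 748\right) = 675 \cdot 477 = 321975$)
$g + z l = 803 + 321975 \left(-132\right) = 803 - 42500700 = -42499897$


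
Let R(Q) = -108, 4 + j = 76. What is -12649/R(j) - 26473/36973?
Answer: 464812393/3993084 ≈ 116.40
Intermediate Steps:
j = 72 (j = -4 + 76 = 72)
-12649/R(j) - 26473/36973 = -12649/(-108) - 26473/36973 = -12649*(-1/108) - 26473*1/36973 = 12649/108 - 26473/36973 = 464812393/3993084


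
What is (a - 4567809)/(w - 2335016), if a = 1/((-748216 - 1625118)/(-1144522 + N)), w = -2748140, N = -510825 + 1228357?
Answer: 1355116997277/1508003370263 ≈ 0.89862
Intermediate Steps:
N = 717532
a = 213495/1186667 (a = 1/((-748216 - 1625118)/(-1144522 + 717532)) = 1/(-2373334/(-426990)) = 1/(-2373334*(-1/426990)) = 1/(1186667/213495) = 213495/1186667 ≈ 0.17991)
(a - 4567809)/(w - 2335016) = (213495/1186667 - 4567809)/(-2748140 - 2335016) = -5420467989108/1186667/(-5083156) = -5420467989108/1186667*(-1/5083156) = 1355116997277/1508003370263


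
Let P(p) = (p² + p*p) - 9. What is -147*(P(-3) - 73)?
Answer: 9408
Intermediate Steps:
P(p) = -9 + 2*p² (P(p) = (p² + p²) - 9 = 2*p² - 9 = -9 + 2*p²)
-147*(P(-3) - 73) = -147*((-9 + 2*(-3)²) - 73) = -147*((-9 + 2*9) - 73) = -147*((-9 + 18) - 73) = -147*(9 - 73) = -147*(-64) = 9408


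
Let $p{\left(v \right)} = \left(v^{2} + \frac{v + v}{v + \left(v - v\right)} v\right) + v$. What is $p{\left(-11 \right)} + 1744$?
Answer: $1832$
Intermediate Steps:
$p{\left(v \right)} = v^{2} + 3 v$ ($p{\left(v \right)} = \left(v^{2} + \frac{2 v}{v + 0} v\right) + v = \left(v^{2} + \frac{2 v}{v} v\right) + v = \left(v^{2} + 2 v\right) + v = v^{2} + 3 v$)
$p{\left(-11 \right)} + 1744 = - 11 \left(3 - 11\right) + 1744 = \left(-11\right) \left(-8\right) + 1744 = 88 + 1744 = 1832$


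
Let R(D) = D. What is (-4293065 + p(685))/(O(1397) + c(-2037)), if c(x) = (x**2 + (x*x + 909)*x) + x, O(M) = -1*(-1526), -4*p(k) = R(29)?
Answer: 17172289/33799869712 ≈ 0.00050806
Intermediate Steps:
p(k) = -29/4 (p(k) = -1/4*29 = -29/4)
O(M) = 1526
c(x) = x + x**2 + x*(909 + x**2) (c(x) = (x**2 + (x**2 + 909)*x) + x = (x**2 + (909 + x**2)*x) + x = (x**2 + x*(909 + x**2)) + x = x + x**2 + x*(909 + x**2))
(-4293065 + p(685))/(O(1397) + c(-2037)) = (-4293065 - 29/4)/(1526 - 2037*(910 - 2037 + (-2037)**2)) = -17172289/(4*(1526 - 2037*(910 - 2037 + 4149369))) = -17172289/(4*(1526 - 2037*4148242)) = -17172289/(4*(1526 - 8449968954)) = -17172289/4/(-8449967428) = -17172289/4*(-1/8449967428) = 17172289/33799869712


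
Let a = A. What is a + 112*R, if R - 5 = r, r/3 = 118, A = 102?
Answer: 40310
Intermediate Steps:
a = 102
r = 354 (r = 3*118 = 354)
R = 359 (R = 5 + 354 = 359)
a + 112*R = 102 + 112*359 = 102 + 40208 = 40310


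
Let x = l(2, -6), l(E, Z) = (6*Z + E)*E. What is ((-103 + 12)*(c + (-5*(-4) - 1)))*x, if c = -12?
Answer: 43316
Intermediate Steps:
l(E, Z) = E*(E + 6*Z) (l(E, Z) = (E + 6*Z)*E = E*(E + 6*Z))
x = -68 (x = 2*(2 + 6*(-6)) = 2*(2 - 36) = 2*(-34) = -68)
((-103 + 12)*(c + (-5*(-4) - 1)))*x = ((-103 + 12)*(-12 + (-5*(-4) - 1)))*(-68) = -91*(-12 + (20 - 1))*(-68) = -91*(-12 + 19)*(-68) = -91*7*(-68) = -637*(-68) = 43316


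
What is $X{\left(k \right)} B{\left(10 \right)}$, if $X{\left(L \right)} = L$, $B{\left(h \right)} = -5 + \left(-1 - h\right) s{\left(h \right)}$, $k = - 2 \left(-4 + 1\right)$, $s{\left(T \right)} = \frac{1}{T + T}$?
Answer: $- \frac{333}{10} \approx -33.3$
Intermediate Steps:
$s{\left(T \right)} = \frac{1}{2 T}$
$k = 6$ ($k = \left(-2\right) \left(-3\right) = 6$)
$B{\left(h \right)} = -5 + \frac{-1 - h}{2 h}$ ($B{\left(h \right)} = -5 + \left(-1 - h\right) \frac{1}{2 h} = -5 + \frac{-1 - h}{2 h}$)
$X{\left(k \right)} B{\left(10 \right)} = 6 \frac{-1 - 110}{2 \cdot 10} = 6 \cdot \frac{1}{2} \cdot \frac{1}{10} \left(-1 - 110\right) = 6 \cdot \frac{1}{2} \cdot \frac{1}{10} \left(-111\right) = 6 \left(- \frac{111}{20}\right) = - \frac{333}{10}$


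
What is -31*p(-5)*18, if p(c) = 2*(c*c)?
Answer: -27900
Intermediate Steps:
p(c) = 2*c²
-31*p(-5)*18 = -62*(-5)²*18 = -62*25*18 = -31*50*18 = -1550*18 = -27900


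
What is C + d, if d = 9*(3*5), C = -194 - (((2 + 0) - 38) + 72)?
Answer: -95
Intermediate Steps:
C = -230 (C = -194 - ((2 - 38) + 72) = -194 - (-36 + 72) = -194 - 1*36 = -194 - 36 = -230)
d = 135 (d = 9*15 = 135)
C + d = -230 + 135 = -95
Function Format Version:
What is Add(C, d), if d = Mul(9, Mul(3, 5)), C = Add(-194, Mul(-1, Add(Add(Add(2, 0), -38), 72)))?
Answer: -95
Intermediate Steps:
C = -230 (C = Add(-194, Mul(-1, Add(Add(2, -38), 72))) = Add(-194, Mul(-1, Add(-36, 72))) = Add(-194, Mul(-1, 36)) = Add(-194, -36) = -230)
d = 135 (d = Mul(9, 15) = 135)
Add(C, d) = Add(-230, 135) = -95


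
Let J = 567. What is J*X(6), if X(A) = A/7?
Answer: 486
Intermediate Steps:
X(A) = A/7 (X(A) = A*(⅐) = A/7)
J*X(6) = 567*((⅐)*6) = 567*(6/7) = 486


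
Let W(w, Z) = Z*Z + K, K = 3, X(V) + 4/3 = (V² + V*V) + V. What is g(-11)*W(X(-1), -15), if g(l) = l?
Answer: -2508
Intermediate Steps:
X(V) = -4/3 + V + 2*V² (X(V) = -4/3 + ((V² + V*V) + V) = -4/3 + ((V² + V²) + V) = -4/3 + (2*V² + V) = -4/3 + (V + 2*V²) = -4/3 + V + 2*V²)
W(w, Z) = 3 + Z² (W(w, Z) = Z*Z + 3 = Z² + 3 = 3 + Z²)
g(-11)*W(X(-1), -15) = -11*(3 + (-15)²) = -11*(3 + 225) = -11*228 = -2508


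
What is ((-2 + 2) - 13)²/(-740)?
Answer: -169/740 ≈ -0.22838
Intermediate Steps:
((-2 + 2) - 13)²/(-740) = (0 - 13)²*(-1/740) = (-13)²*(-1/740) = 169*(-1/740) = -169/740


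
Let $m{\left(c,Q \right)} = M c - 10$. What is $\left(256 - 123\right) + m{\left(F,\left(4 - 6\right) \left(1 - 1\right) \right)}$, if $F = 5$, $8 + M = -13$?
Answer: $18$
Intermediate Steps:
$M = -21$ ($M = -8 - 13 = -21$)
$m{\left(c,Q \right)} = -10 - 21 c$ ($m{\left(c,Q \right)} = - 21 c - 10 = -10 - 21 c$)
$\left(256 - 123\right) + m{\left(F,\left(4 - 6\right) \left(1 - 1\right) \right)} = \left(256 - 123\right) - 115 = 133 - 115 = 18$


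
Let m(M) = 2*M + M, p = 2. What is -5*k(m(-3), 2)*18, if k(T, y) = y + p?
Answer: -360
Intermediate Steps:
m(M) = 3*M
k(T, y) = 2 + y (k(T, y) = y + 2 = 2 + y)
-5*k(m(-3), 2)*18 = -5*(2 + 2)*18 = -5*4*18 = -20*18 = -360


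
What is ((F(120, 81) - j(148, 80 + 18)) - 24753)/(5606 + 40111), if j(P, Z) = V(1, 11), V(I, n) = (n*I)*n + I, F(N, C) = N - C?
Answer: -3548/6531 ≈ -0.54325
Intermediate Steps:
V(I, n) = I + I*n² (V(I, n) = (I*n)*n + I = I*n² + I = I + I*n²)
j(P, Z) = 122 (j(P, Z) = 1*(1 + 11²) = 1*(1 + 121) = 1*122 = 122)
((F(120, 81) - j(148, 80 + 18)) - 24753)/(5606 + 40111) = (((120 - 1*81) - 1*122) - 24753)/(5606 + 40111) = (((120 - 81) - 122) - 24753)/45717 = ((39 - 122) - 24753)*(1/45717) = (-83 - 24753)*(1/45717) = -24836*1/45717 = -3548/6531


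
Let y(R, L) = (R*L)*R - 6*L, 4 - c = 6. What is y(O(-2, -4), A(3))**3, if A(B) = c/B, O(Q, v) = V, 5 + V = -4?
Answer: -125000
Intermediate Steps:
c = -2 (c = 4 - 1*6 = 4 - 6 = -2)
V = -9 (V = -5 - 4 = -9)
O(Q, v) = -9
A(B) = -2/B
y(R, L) = -6*L + L*R**2 (y(R, L) = (L*R)*R - 6*L = L*R**2 - 6*L = -6*L + L*R**2)
y(O(-2, -4), A(3))**3 = ((-2/3)*(-6 + (-9)**2))**3 = ((-2*1/3)*(-6 + 81))**3 = (-2/3*75)**3 = (-50)**3 = -125000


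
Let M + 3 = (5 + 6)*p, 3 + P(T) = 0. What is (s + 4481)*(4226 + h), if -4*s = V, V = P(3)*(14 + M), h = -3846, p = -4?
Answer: 1693375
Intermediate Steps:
P(T) = -3 (P(T) = -3 + 0 = -3)
M = -47 (M = -3 + (5 + 6)*(-4) = -3 + 11*(-4) = -3 - 44 = -47)
V = 99 (V = -3*(14 - 47) = -3*(-33) = 99)
s = -99/4 (s = -1/4*99 = -99/4 ≈ -24.750)
(s + 4481)*(4226 + h) = (-99/4 + 4481)*(4226 - 3846) = (17825/4)*380 = 1693375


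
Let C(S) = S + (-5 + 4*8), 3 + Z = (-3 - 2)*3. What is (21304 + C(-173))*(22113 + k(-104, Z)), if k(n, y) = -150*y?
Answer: 524993454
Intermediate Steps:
Z = -18 (Z = -3 + (-3 - 2)*3 = -3 - 5*3 = -3 - 15 = -18)
C(S) = 27 + S (C(S) = S + (-5 + 32) = S + 27 = 27 + S)
(21304 + C(-173))*(22113 + k(-104, Z)) = (21304 + (27 - 173))*(22113 - 150*(-18)) = (21304 - 146)*(22113 + 2700) = 21158*24813 = 524993454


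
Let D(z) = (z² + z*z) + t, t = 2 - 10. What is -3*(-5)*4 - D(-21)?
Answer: -814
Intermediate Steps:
t = -8
D(z) = -8 + 2*z² (D(z) = (z² + z*z) - 8 = (z² + z²) - 8 = 2*z² - 8 = -8 + 2*z²)
-3*(-5)*4 - D(-21) = -3*(-5)*4 - (-8 + 2*(-21)²) = 15*4 - (-8 + 2*441) = 60 - (-8 + 882) = 60 - 1*874 = 60 - 874 = -814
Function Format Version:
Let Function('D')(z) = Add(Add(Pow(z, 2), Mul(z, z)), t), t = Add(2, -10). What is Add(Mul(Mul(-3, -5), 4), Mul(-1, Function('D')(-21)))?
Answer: -814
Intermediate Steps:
t = -8
Function('D')(z) = Add(-8, Mul(2, Pow(z, 2))) (Function('D')(z) = Add(Add(Pow(z, 2), Mul(z, z)), -8) = Add(Add(Pow(z, 2), Pow(z, 2)), -8) = Add(Mul(2, Pow(z, 2)), -8) = Add(-8, Mul(2, Pow(z, 2))))
Add(Mul(Mul(-3, -5), 4), Mul(-1, Function('D')(-21))) = Add(Mul(Mul(-3, -5), 4), Mul(-1, Add(-8, Mul(2, Pow(-21, 2))))) = Add(Mul(15, 4), Mul(-1, Add(-8, Mul(2, 441)))) = Add(60, Mul(-1, Add(-8, 882))) = Add(60, Mul(-1, 874)) = Add(60, -874) = -814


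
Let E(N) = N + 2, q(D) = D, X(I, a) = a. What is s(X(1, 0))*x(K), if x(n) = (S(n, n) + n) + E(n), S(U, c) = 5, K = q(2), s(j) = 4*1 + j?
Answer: 44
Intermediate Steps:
s(j) = 4 + j
K = 2
E(N) = 2 + N
x(n) = 7 + 2*n (x(n) = (5 + n) + (2 + n) = 7 + 2*n)
s(X(1, 0))*x(K) = (4 + 0)*(7 + 2*2) = 4*(7 + 4) = 4*11 = 44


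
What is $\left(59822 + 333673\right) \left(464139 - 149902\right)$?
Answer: $123650688315$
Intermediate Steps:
$\left(59822 + 333673\right) \left(464139 - 149902\right) = 393495 \cdot 314237 = 123650688315$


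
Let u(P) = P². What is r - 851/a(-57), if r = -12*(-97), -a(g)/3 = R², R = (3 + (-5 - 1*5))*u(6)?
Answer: 221756819/190512 ≈ 1164.0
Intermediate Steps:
R = -252 (R = (3 + (-5 - 1*5))*6² = (3 + (-5 - 5))*36 = (3 - 10)*36 = -7*36 = -252)
a(g) = -190512 (a(g) = -3*(-252)² = -3*63504 = -190512)
r = 1164
r - 851/a(-57) = 1164 - 851/(-190512) = 1164 - 851*(-1/190512) = 1164 + 851/190512 = 221756819/190512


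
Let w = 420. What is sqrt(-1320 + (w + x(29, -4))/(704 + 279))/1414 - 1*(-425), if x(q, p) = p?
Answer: 425 + I*sqrt(318773138)/694981 ≈ 425.0 + 0.02569*I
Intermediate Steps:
sqrt(-1320 + (w + x(29, -4))/(704 + 279))/1414 - 1*(-425) = sqrt(-1320 + (420 - 4)/(704 + 279))/1414 - 1*(-425) = sqrt(-1320 + 416/983)*(1/1414) + 425 = sqrt(-1297144/983)*(1/1414) + 425 = (2*I*sqrt(318773138)/983)*(1/1414) + 425 = I*sqrt(318773138)/694981 + 425 = 425 + I*sqrt(318773138)/694981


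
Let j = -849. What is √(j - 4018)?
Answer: I*√4867 ≈ 69.764*I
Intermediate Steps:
√(j - 4018) = √(-849 - 4018) = √(-4867) = I*√4867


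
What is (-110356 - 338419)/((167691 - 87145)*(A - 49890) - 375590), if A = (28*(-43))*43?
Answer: 15475/282373898 ≈ 5.4803e-5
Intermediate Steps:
A = -51772 (A = -1204*43 = -51772)
(-110356 - 338419)/((167691 - 87145)*(A - 49890) - 375590) = (-110356 - 338419)/((167691 - 87145)*(-51772 - 49890) - 375590) = -448775/(80546*(-101662) - 375590) = -448775/(-8188467452 - 375590) = -448775/(-8188843042) = -448775*(-1/8188843042) = 15475/282373898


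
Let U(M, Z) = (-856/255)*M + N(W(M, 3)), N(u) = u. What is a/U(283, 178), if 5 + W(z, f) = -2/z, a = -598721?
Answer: 43206700965/68917519 ≈ 626.93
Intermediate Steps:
W(z, f) = -5 - 2/z
U(M, Z) = -5 - 2/M - 856*M/255 (U(M, Z) = (-856/255)*M + (-5 - 2/M) = (-856*1/255)*M + (-5 - 2/M) = -856*M/255 + (-5 - 2/M) = -5 - 2/M - 856*M/255)
a/U(283, 178) = -598721/(-5 - 2/283 - 856/255*283) = -598721/(-5 - 2*1/283 - 242248/255) = -598721/(-5 - 2/283 - 242248/255) = -598721/(-68917519/72165) = -598721*(-72165/68917519) = 43206700965/68917519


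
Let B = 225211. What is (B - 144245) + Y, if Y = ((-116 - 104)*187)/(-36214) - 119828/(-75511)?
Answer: 110706727382848/1367277677 ≈ 80969.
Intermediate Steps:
Y = 3722986866/1367277677 (Y = -220*187*(-1/36214) - 119828*(-1/75511) = -41140*(-1/36214) + 119828/75511 = 20570/18107 + 119828/75511 = 3722986866/1367277677 ≈ 2.7229)
(B - 144245) + Y = (225211 - 144245) + 3722986866/1367277677 = 80966 + 3722986866/1367277677 = 110706727382848/1367277677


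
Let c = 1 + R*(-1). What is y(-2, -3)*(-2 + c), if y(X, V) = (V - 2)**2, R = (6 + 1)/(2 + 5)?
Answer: -50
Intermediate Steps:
R = 1 (R = 7/7 = 7*(1/7) = 1)
y(X, V) = (-2 + V)**2
c = 0 (c = 1 + 1*(-1) = 1 - 1 = 0)
y(-2, -3)*(-2 + c) = (-2 - 3)**2*(-2 + 0) = (-5)**2*(-2) = 25*(-2) = -50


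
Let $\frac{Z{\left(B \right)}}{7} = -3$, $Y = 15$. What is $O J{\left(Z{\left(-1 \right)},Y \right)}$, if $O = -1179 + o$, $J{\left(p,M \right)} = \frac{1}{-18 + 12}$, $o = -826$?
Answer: $\frac{2005}{6} \approx 334.17$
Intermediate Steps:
$Z{\left(B \right)} = -21$ ($Z{\left(B \right)} = 7 \left(-3\right) = -21$)
$J{\left(p,M \right)} = - \frac{1}{6}$ ($J{\left(p,M \right)} = \frac{1}{-6} = - \frac{1}{6}$)
$O = -2005$ ($O = -1179 - 826 = -2005$)
$O J{\left(Z{\left(-1 \right)},Y \right)} = \left(-2005\right) \left(- \frac{1}{6}\right) = \frac{2005}{6}$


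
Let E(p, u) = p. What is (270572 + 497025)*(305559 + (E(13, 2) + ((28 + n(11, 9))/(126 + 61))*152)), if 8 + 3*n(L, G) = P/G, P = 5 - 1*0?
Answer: 1184354392692332/5049 ≈ 2.3457e+11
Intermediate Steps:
P = 5 (P = 5 + 0 = 5)
n(L, G) = -8/3 + 5/(3*G) (n(L, G) = -8/3 + (5/G)/3 = -8/3 + 5/(3*G))
(270572 + 497025)*(305559 + (E(13, 2) + ((28 + n(11, 9))/(126 + 61))*152)) = (270572 + 497025)*(305559 + (13 + ((28 + (⅓)*(5 - 8*9)/9)/(126 + 61))*152)) = 767597*(305559 + (13 + ((28 + (⅓)*(⅑)*(5 - 72))/187)*152)) = 767597*(305559 + (13 + ((28 + (⅓)*(⅑)*(-67))*(1/187))*152)) = 767597*(305559 + (13 + ((28 - 67/27)*(1/187))*152)) = 767597*(305559 + (13 + ((689/27)*(1/187))*152)) = 767597*(305559 + (13 + (689/5049)*152)) = 767597*(305559 + (13 + 104728/5049)) = 767597*(305559 + 170365/5049) = 767597*(1542937756/5049) = 1184354392692332/5049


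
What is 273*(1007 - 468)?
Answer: 147147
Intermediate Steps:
273*(1007 - 468) = 273*539 = 147147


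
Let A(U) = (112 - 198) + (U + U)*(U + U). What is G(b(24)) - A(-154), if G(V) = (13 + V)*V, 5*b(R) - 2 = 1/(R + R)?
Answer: -5458900751/57600 ≈ -94773.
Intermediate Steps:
A(U) = -86 + 4*U**2 (A(U) = -86 + (2*U)*(2*U) = -86 + 4*U**2)
b(R) = 2/5 + 1/(10*R) (b(R) = 2/5 + 1/(5*(R + R)) = 2/5 + 1/(5*((2*R))) = 2/5 + (1/(2*R))/5 = 2/5 + 1/(10*R))
G(V) = V*(13 + V)
G(b(24)) - A(-154) = ((1/10)*(1 + 4*24)/24)*(13 + (1/10)*(1 + 4*24)/24) - (-86 + 4*(-154)**2) = ((1/10)*(1/24)*(1 + 96))*(13 + (1/10)*(1/24)*(1 + 96)) - (-86 + 4*23716) = ((1/10)*(1/24)*97)*(13 + (1/10)*(1/24)*97) - (-86 + 94864) = 97*(13 + 97/240)/240 - 1*94778 = (97/240)*(3217/240) - 94778 = 312049/57600 - 94778 = -5458900751/57600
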